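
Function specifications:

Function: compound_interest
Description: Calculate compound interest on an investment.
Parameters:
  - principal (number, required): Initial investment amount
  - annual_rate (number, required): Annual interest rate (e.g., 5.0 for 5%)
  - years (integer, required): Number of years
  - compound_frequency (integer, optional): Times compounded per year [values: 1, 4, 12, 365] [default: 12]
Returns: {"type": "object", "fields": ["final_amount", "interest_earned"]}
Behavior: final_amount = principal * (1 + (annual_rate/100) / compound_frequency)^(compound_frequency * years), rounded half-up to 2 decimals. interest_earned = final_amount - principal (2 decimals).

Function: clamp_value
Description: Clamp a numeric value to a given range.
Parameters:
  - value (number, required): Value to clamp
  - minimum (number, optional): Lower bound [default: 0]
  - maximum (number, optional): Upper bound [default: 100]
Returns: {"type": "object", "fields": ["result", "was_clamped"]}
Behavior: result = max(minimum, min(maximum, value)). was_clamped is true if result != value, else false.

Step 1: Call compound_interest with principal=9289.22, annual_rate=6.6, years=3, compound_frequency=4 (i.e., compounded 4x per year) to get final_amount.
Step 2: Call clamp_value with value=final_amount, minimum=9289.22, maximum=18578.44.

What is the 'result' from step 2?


Step 1: compound_interest
  rate per period = 6.6/100/4 = 0.0165 (keep full precision); periods = 4 * 3 = 12
  (1 + 0.0165)^12 = 1.21699444
  final_amount = 9289.22 * 1.21699444 = 11304.929133 -> 11304.93
  interest_earned = 11304.93 - 9289.22 = 2015.71
  -> final_amount = 11304.93
Step 2: clamp_value(value=11304.93, minimum=9289.22, maximum=18578.44)
  result = max(9289.22, min(18578.44, 11304.93)) = max(9289.22, 11304.93) = 11304.93
  was_clamped = (11304.93 != 11304.93) = false
  -> result = 11304.93
11304.93


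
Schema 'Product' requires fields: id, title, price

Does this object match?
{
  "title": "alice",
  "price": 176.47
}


Checking required fields...
Missing: id
Invalid - missing required field 'id'


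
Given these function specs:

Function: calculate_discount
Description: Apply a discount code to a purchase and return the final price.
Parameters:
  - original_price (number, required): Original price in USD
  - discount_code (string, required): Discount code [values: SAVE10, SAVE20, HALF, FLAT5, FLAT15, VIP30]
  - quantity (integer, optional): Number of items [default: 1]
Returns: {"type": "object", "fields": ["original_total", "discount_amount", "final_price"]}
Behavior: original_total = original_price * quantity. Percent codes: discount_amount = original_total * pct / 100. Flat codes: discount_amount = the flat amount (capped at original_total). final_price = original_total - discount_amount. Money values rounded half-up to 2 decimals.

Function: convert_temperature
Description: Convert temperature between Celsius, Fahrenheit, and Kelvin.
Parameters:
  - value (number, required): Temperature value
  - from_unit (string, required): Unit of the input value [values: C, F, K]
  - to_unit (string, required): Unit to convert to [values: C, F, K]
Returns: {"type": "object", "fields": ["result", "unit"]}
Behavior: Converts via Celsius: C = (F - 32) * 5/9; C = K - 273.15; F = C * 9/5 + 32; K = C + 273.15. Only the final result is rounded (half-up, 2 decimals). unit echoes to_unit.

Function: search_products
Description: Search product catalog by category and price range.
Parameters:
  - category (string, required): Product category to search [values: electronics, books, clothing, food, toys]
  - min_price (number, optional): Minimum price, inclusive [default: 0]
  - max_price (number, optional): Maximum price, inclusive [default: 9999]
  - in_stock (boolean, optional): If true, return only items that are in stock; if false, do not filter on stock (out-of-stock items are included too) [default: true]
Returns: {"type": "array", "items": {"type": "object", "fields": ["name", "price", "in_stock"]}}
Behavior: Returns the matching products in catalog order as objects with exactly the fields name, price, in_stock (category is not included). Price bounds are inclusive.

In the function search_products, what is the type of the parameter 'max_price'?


The search_products spec declares:
  - max_price (number, optional): Maximum price, inclusive [default: 9999]
Type:
number


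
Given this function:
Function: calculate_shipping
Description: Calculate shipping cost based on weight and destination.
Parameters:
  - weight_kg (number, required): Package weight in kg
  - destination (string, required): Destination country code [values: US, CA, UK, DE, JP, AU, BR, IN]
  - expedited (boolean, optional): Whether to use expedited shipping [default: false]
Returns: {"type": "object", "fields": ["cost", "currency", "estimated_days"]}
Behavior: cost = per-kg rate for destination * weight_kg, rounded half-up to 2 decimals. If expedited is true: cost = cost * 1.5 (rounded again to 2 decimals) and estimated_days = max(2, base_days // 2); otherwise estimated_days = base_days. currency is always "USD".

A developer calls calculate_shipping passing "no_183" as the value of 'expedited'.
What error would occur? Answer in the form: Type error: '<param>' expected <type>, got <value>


Spec: 'expedited' is declared as boolean; "no_183" is a string.
Type error: 'expedited' expected boolean, got "no_183"


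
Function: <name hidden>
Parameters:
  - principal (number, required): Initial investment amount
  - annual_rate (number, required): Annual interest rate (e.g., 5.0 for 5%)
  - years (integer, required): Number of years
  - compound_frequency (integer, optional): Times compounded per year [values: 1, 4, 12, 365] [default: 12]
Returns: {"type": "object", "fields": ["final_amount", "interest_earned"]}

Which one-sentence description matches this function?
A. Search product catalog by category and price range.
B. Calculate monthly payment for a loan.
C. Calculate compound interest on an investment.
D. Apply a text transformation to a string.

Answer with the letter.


Parameters principal, annual_rate, years, compound_frequency and return ["final_amount", "interest_earned"] fit: Calculate compound interest on an investment.
C


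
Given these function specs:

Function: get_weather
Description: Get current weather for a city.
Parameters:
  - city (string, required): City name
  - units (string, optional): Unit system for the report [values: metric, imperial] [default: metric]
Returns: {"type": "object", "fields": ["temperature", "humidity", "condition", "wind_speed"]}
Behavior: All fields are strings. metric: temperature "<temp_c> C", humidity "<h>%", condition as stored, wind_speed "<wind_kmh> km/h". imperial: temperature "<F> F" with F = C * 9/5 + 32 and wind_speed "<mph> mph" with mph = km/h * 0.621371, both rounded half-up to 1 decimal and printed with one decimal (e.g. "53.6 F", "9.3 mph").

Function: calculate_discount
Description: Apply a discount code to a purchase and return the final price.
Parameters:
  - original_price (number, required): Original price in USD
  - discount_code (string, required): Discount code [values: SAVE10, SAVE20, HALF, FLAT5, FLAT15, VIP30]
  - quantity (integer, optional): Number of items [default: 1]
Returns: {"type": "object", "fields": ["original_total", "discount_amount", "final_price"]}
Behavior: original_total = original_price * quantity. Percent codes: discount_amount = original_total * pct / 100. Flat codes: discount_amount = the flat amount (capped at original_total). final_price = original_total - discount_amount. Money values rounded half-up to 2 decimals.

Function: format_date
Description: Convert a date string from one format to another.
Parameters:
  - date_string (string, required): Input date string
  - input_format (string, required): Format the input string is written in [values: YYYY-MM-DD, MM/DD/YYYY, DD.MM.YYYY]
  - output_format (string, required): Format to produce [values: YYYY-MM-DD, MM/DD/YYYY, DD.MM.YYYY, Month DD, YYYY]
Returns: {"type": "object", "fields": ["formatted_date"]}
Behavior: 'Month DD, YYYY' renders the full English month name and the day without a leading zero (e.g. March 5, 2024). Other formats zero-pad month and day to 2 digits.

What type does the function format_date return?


The format_date spec declares Returns: {"type": "object", "fields": ["formatted_date"]}
Type:
object


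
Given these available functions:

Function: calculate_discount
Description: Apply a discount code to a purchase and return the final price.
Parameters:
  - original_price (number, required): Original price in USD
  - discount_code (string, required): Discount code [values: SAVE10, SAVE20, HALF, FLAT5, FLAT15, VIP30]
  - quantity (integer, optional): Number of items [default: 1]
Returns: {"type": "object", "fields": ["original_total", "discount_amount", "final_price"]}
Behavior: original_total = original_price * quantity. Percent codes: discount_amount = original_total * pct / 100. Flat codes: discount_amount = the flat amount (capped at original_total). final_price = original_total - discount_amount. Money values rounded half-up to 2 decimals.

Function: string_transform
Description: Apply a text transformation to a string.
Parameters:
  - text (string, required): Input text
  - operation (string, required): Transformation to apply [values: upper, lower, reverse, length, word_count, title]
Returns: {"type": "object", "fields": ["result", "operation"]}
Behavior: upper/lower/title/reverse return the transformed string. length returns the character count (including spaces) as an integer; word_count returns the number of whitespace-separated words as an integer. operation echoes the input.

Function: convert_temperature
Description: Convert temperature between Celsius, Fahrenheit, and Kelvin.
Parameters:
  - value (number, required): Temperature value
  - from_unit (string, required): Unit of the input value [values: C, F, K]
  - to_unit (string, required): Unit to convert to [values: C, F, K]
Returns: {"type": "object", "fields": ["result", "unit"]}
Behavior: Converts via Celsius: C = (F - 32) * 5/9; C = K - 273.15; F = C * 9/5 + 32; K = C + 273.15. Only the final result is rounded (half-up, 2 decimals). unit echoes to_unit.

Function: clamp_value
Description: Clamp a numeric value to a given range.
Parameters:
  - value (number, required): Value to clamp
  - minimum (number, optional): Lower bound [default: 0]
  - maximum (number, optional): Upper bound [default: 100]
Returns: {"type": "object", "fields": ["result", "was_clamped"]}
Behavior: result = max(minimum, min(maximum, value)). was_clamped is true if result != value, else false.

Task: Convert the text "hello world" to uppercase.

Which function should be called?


The task needs a function whose description is: Apply a text transformation to a string.
string_transform


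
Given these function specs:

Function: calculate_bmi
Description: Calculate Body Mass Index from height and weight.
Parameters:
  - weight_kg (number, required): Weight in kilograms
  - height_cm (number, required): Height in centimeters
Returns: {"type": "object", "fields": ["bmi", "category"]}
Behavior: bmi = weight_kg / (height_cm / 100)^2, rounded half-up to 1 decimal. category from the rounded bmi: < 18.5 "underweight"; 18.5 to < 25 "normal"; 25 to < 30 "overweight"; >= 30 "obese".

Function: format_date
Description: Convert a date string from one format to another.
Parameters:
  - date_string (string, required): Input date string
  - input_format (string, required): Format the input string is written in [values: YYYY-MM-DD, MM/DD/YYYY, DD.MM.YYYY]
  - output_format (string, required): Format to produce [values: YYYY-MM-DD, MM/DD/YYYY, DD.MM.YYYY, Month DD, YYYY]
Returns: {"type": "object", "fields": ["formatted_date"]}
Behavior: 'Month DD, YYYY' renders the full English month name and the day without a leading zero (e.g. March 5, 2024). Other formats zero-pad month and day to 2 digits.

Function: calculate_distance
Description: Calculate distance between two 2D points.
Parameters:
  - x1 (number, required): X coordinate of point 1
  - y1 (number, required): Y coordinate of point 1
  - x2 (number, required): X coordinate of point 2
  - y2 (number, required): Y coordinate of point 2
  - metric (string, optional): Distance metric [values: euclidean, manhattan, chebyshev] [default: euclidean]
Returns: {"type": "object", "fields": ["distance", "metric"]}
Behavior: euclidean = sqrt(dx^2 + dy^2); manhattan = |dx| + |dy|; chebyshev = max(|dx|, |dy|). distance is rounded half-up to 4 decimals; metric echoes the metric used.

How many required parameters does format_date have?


Parameters of format_date: date_string (required), input_format (required), output_format (required)
Required count:
3


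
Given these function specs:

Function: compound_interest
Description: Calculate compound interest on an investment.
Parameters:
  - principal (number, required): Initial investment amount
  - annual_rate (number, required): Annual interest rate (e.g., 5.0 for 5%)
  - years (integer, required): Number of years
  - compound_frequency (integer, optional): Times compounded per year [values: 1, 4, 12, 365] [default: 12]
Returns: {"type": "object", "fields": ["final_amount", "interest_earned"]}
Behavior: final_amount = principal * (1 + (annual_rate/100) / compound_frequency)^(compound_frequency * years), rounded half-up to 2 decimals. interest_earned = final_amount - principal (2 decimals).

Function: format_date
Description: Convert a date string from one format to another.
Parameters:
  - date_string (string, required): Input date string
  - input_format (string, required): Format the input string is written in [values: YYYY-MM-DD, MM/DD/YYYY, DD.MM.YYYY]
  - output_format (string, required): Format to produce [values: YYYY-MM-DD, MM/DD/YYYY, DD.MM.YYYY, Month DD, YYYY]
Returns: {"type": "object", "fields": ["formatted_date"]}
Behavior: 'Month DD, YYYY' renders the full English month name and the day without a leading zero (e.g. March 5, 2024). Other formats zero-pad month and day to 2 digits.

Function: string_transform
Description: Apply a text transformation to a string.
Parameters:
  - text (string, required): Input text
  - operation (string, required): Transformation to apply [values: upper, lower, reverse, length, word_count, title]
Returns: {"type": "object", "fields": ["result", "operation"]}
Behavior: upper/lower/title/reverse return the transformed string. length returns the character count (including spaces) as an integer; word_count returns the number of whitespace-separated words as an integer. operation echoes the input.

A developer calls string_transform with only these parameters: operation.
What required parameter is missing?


Required parameters: text, operation
Provided: operation
Missing: text
text


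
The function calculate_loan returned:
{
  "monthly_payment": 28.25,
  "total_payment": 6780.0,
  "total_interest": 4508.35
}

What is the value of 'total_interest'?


4508.35


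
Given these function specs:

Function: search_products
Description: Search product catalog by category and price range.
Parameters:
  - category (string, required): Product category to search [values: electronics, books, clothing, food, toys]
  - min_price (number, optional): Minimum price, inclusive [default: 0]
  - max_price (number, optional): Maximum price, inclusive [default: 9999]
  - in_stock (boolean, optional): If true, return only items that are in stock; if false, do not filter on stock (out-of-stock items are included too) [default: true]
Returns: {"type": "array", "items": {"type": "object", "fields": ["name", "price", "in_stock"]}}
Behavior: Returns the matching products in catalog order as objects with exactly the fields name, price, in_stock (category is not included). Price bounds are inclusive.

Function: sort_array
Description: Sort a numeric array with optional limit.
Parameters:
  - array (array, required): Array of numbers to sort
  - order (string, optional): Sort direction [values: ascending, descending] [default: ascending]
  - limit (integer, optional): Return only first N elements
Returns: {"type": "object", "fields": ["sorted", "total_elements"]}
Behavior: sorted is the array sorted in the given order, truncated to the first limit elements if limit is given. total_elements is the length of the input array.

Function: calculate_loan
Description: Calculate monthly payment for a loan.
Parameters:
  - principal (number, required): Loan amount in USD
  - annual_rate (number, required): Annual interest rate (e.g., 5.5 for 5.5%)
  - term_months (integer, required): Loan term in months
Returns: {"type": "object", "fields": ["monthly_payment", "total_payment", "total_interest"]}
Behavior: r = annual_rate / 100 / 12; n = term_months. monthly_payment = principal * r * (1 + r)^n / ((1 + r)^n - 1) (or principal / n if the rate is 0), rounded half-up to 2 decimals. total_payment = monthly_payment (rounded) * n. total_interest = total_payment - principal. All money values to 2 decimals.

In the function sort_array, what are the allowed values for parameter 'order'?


The sort_array spec declares:
  - order (string, optional): Sort direction [values: ascending, descending] [default: ascending]
Allowed values:
ascending, descending


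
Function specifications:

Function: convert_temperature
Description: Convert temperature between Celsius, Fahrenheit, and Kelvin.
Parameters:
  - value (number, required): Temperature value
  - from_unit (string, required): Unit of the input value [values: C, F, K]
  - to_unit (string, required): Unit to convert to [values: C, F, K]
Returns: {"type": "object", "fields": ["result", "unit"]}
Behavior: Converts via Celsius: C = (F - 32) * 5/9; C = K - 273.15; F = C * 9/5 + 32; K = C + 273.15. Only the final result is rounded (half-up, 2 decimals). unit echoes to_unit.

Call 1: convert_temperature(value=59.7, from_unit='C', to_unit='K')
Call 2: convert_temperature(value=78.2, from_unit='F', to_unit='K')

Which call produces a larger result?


Call 1:
  Input already in C: 59.7
  To K: 59.7 + 273.15 = 332.85
  Round to 2 decimals: 332.85
  -> 332.85 K
Call 2:
  To C: (78.2 - 32) * 5/9 = 25.666667
  To K: 25.666667 + 273.15 = 298.816667
  Round to 2 decimals: 298.82
  -> 298.82 K
Call 1 (332.85 K)


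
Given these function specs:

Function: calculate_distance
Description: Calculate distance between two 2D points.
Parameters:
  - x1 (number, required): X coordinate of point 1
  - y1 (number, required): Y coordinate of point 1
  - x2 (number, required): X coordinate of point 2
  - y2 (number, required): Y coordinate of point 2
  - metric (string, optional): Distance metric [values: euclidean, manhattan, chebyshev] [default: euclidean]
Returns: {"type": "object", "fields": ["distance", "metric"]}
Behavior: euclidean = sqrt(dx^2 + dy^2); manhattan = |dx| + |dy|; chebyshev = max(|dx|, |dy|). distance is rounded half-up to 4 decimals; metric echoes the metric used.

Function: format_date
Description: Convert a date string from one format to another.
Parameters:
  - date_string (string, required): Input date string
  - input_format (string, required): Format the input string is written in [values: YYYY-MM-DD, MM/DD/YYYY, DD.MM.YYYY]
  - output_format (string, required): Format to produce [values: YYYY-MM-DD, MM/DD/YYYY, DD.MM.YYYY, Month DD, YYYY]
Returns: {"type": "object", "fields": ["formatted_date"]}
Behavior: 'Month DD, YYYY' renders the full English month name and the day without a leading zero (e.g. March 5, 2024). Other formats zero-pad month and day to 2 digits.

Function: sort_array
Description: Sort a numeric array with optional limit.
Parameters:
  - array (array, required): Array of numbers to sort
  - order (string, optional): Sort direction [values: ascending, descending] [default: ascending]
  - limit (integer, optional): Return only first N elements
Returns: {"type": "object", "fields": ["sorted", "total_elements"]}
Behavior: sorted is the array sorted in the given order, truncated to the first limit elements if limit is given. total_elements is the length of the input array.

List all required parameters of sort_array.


Parameters of sort_array and their required/optional flag:
  array: required
  order: optional
  limit: optional
array


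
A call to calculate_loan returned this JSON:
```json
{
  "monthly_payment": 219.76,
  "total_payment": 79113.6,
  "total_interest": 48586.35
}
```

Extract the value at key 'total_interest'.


48586.35


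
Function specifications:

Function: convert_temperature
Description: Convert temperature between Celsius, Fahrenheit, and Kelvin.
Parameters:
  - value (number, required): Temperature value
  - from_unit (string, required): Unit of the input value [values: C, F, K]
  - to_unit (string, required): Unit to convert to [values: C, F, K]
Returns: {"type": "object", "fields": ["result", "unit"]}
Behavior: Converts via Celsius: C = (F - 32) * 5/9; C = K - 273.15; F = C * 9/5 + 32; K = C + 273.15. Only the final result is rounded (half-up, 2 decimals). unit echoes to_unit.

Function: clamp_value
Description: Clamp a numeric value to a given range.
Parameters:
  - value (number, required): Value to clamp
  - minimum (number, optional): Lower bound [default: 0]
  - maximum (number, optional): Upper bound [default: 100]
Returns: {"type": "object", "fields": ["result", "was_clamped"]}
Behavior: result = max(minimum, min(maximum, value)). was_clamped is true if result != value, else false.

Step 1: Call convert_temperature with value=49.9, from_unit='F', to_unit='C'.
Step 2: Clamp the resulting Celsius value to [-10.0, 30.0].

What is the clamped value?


Step 1: convert_temperature(value=49.9, from_unit=F, to_unit=C)
  To C: (49.9 - 32) * 5/9 = 9.944444
  Target is C: 9.944444
  Round to 2 decimals: 9.94
  -> result = 9.94 C
Step 2: clamp_value(value=9.94, minimum=-10.0, maximum=30.0)
  result = max(-10.0, min(30.0, 9.94)) = max(-10.0, 9.94) = 9.94
  was_clamped = (9.94 != 9.94) = false
  -> result = 9.94
9.94


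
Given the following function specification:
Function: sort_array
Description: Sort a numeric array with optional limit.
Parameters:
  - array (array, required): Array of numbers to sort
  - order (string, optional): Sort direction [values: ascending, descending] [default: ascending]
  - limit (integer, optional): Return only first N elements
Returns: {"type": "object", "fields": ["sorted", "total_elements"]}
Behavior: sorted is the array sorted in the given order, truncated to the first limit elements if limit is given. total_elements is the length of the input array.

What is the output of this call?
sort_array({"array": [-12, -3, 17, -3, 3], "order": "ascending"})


sorted ascending: [-12, -3, -3, 3, 17]
total_elements = len(input) = 5
Output:
{"sorted": [-12, -3, -3, 3, 17], "total_elements": 5}


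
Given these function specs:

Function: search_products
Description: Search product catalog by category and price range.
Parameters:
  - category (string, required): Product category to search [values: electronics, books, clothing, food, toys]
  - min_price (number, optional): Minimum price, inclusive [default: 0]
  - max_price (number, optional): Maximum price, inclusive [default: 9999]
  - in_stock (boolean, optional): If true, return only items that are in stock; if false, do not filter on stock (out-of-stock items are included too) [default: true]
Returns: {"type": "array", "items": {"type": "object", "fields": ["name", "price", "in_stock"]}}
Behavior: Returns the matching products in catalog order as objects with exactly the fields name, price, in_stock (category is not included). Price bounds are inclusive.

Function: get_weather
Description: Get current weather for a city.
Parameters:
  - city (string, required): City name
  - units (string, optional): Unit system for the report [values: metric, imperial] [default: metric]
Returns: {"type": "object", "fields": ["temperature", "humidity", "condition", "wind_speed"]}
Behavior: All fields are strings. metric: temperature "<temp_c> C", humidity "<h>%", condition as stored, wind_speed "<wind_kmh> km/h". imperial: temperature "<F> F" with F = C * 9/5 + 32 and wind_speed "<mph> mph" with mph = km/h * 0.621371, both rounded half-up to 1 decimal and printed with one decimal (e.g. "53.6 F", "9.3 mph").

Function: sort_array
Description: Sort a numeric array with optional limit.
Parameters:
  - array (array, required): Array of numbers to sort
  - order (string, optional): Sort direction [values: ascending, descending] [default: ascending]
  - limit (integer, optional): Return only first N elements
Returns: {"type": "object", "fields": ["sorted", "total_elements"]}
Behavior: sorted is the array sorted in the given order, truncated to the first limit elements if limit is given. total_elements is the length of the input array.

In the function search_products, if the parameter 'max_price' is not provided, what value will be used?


The search_products spec declares:
  - max_price (number, optional): Maximum price, inclusive [default: 9999]
Default:
9999


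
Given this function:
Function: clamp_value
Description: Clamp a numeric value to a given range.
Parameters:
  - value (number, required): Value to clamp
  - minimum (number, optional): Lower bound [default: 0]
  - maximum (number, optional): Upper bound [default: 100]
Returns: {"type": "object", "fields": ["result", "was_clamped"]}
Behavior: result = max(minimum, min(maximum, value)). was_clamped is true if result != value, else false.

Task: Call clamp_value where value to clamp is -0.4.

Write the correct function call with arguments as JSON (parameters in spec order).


Mapping each described value to its parameter name:
  'Value to clamp' -> value = -0.4
clamp_value({"value": -0.4})


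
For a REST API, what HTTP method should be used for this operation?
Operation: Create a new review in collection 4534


GET = read, POST = create, PUT = update/replace, DELETE = remove
This operation is a create.
POST


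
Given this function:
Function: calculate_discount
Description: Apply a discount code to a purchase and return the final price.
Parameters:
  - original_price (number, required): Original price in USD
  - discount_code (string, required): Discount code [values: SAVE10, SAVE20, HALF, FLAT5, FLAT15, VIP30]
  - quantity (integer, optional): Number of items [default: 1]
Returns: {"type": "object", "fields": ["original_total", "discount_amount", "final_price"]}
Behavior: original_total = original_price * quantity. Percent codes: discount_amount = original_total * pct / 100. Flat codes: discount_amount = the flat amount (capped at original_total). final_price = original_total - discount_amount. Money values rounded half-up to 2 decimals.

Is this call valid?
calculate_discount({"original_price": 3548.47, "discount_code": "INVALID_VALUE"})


Checking parameter values...
Parameter 'discount_code' has value 'INVALID_VALUE' not in allowed: SAVE10, SAVE20, HALF, FLAT5, FLAT15, VIP30
Invalid - 'discount_code' must be one of SAVE10, SAVE20, HALF, FLAT5, FLAT15, VIP30


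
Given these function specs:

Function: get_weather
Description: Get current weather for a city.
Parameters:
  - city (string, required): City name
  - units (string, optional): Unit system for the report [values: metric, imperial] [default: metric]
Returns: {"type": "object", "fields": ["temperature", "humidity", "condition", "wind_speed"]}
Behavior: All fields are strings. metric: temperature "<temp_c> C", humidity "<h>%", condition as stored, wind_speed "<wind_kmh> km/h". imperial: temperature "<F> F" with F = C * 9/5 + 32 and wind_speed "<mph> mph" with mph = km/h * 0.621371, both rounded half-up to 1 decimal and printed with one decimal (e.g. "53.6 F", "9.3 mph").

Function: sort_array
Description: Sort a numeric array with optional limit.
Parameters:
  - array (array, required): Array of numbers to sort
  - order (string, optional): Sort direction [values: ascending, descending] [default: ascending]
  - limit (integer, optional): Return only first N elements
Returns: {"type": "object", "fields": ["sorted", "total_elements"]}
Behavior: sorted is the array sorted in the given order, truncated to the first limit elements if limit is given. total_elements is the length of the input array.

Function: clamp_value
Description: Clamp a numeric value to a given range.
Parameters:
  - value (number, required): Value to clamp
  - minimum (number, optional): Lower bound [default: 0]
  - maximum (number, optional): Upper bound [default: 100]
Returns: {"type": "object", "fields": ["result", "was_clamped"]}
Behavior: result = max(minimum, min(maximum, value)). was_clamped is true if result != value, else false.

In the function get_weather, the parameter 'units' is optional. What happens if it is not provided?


The get_weather spec declares:
  - units (string, optional): Unit system for the report [values: metric, imperial] [default: metric]
It defaults to metric


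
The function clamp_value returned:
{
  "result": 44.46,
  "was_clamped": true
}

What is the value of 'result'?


44.46


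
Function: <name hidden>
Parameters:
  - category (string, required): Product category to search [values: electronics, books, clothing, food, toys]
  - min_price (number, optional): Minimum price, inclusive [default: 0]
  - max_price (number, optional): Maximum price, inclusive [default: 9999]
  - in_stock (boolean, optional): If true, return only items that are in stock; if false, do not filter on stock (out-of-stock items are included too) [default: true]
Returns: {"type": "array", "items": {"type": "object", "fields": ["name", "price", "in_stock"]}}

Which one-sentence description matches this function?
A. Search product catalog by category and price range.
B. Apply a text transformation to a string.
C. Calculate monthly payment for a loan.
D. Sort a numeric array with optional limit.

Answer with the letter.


Parameters category, min_price, max_price, in_stock and return "array" fit: Search product catalog by category and price range.
A


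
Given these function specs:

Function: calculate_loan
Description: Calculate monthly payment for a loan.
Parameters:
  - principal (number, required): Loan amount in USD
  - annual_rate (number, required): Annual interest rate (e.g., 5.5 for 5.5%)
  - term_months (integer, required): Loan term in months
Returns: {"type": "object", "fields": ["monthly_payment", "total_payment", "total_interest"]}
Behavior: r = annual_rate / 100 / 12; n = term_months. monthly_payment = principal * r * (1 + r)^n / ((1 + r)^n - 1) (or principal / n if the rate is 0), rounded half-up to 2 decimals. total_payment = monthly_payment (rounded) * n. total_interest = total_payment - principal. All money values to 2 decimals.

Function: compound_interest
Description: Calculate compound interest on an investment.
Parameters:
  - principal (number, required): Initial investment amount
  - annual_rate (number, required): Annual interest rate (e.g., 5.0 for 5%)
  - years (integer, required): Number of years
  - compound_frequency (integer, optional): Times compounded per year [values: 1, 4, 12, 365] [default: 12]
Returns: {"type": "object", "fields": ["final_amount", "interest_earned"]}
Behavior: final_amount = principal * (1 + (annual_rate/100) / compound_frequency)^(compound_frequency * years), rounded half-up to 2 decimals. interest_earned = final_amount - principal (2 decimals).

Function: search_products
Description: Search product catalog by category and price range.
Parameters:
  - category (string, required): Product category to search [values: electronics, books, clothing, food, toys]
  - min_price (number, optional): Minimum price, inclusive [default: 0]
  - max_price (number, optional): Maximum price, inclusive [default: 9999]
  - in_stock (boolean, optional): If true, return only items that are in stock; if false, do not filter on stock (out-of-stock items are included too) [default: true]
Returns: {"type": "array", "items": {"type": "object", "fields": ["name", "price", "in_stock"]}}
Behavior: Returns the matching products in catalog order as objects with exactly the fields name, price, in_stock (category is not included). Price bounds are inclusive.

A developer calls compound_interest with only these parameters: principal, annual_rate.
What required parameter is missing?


Required parameters: principal, annual_rate, years
Provided: principal, annual_rate
Missing: years
years


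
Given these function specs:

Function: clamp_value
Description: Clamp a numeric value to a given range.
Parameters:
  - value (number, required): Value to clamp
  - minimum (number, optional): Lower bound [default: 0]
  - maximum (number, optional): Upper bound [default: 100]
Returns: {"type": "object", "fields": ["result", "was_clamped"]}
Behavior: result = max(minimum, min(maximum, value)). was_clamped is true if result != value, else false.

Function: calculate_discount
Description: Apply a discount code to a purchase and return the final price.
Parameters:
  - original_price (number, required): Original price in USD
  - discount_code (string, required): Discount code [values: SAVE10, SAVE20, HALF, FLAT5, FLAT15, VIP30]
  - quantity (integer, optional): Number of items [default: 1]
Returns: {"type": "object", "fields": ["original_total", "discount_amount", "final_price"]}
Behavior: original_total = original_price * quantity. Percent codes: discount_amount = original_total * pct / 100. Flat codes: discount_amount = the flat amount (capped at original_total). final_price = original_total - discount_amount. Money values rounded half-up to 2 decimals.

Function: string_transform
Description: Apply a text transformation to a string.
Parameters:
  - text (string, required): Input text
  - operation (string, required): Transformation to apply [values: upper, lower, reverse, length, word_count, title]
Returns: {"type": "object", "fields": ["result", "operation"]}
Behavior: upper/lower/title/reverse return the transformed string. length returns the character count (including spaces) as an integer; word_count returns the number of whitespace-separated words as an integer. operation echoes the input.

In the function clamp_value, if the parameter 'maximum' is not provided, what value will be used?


The clamp_value spec declares:
  - maximum (number, optional): Upper bound [default: 100]
Default:
100


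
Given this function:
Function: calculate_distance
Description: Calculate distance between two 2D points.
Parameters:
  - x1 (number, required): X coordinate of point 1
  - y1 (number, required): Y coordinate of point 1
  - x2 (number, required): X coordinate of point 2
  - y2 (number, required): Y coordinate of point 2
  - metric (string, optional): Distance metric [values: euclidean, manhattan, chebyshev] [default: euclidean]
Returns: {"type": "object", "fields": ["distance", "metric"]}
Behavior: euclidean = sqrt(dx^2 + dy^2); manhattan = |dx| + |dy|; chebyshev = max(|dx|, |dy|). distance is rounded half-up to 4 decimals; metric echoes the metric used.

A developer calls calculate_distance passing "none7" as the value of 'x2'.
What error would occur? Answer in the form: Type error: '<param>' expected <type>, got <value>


Spec: 'x2' is declared as number; "none7" is a string.
Type error: 'x2' expected number, got "none7"


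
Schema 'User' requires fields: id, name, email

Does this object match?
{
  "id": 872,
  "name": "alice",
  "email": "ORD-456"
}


Checking required fields... All present.
Valid - all required fields present


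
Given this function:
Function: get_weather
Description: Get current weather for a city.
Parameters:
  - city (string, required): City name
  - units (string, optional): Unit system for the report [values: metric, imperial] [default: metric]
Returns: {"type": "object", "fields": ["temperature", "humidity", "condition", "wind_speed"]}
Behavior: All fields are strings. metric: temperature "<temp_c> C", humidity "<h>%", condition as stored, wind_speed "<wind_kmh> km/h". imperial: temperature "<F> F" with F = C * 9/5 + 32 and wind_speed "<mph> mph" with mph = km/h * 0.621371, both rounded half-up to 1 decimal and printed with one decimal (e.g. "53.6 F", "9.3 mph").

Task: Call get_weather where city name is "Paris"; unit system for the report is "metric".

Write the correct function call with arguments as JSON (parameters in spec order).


Mapping each described value to its parameter name:
  'City name' -> city = "Paris"
  'Unit system for the report' -> units = "metric"
get_weather({"city": "Paris", "units": "metric"})


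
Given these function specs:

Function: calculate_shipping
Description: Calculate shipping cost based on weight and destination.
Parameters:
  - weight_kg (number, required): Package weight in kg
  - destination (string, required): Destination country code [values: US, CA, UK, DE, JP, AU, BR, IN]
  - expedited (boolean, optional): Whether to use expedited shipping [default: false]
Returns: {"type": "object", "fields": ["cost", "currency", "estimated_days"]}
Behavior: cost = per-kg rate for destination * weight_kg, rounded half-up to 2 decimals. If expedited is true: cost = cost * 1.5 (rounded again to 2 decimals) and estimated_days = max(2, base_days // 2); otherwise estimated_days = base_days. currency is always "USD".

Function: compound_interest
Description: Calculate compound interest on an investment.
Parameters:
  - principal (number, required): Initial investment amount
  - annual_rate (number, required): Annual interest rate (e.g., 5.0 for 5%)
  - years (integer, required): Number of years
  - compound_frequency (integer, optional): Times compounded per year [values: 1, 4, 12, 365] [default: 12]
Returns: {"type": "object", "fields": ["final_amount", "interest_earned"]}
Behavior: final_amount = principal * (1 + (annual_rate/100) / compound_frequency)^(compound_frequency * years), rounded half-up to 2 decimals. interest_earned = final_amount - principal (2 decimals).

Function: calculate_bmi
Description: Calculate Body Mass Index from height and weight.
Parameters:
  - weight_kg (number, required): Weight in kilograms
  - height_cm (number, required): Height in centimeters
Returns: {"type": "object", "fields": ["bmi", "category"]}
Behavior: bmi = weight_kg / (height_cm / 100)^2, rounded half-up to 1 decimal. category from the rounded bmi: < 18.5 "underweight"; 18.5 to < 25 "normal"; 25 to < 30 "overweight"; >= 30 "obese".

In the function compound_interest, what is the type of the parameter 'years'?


The compound_interest spec declares:
  - years (integer, required): Number of years
Type:
integer


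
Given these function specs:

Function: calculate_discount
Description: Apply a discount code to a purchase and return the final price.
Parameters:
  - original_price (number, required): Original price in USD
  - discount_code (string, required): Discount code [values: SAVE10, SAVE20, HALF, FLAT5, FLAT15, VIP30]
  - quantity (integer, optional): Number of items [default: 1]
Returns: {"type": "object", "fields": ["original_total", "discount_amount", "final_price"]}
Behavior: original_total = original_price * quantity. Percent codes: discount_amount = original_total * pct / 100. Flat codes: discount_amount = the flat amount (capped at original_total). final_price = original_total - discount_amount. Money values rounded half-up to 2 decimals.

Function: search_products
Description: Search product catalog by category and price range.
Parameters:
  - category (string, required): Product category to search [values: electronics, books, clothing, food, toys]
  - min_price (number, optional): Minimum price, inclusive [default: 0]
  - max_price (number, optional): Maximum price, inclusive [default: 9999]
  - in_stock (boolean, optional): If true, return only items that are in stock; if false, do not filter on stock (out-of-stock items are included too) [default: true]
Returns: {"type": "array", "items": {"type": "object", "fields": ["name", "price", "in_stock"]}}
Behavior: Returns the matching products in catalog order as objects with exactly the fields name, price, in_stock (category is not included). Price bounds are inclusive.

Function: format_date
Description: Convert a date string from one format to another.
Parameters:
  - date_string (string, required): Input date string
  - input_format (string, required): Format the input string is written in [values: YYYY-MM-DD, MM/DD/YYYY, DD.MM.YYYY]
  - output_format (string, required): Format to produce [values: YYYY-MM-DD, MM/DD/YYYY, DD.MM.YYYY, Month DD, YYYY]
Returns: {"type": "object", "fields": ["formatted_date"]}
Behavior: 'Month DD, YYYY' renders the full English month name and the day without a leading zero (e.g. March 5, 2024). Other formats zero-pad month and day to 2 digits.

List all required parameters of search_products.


Parameters of search_products and their required/optional flag:
  category: required
  min_price: optional
  max_price: optional
  in_stock: optional
category
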